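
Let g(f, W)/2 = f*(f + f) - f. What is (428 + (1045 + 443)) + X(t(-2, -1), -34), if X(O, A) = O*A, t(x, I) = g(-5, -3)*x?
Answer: 9396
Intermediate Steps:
g(f, W) = -2*f + 4*f² (g(f, W) = 2*(f*(f + f) - f) = 2*(f*(2*f) - f) = 2*(2*f² - f) = 2*(-f + 2*f²) = -2*f + 4*f²)
t(x, I) = 110*x (t(x, I) = (2*(-5)*(-1 + 2*(-5)))*x = (2*(-5)*(-1 - 10))*x = (2*(-5)*(-11))*x = 110*x)
X(O, A) = A*O
(428 + (1045 + 443)) + X(t(-2, -1), -34) = (428 + (1045 + 443)) - 3740*(-2) = (428 + 1488) - 34*(-220) = 1916 + 7480 = 9396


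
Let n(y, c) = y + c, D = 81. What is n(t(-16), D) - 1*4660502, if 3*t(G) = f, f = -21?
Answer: -4660428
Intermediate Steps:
t(G) = -7 (t(G) = (⅓)*(-21) = -7)
n(y, c) = c + y
n(t(-16), D) - 1*4660502 = (81 - 7) - 1*4660502 = 74 - 4660502 = -4660428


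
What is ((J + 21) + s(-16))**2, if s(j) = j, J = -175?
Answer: 28900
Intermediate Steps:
((J + 21) + s(-16))**2 = ((-175 + 21) - 16)**2 = (-154 - 16)**2 = (-170)**2 = 28900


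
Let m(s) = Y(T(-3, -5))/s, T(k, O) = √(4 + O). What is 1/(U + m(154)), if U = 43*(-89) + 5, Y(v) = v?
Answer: -90642552/346435833745 - 154*I/346435833745 ≈ -0.00026164 - 4.4453e-10*I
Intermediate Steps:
U = -3822 (U = -3827 + 5 = -3822)
m(s) = I/s (m(s) = √(4 - 5)/s = √(-1)/s = I/s)
1/(U + m(154)) = 1/(-3822 + I/154) = 23716*(-3822 - I/154)/346435833745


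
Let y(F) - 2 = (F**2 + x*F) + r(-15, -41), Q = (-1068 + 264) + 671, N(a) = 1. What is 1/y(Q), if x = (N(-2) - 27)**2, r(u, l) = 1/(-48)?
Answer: -48/3466417 ≈ -1.3847e-5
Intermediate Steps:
r(u, l) = -1/48
x = 676 (x = (1 - 27)**2 = (-26)**2 = 676)
Q = -133 (Q = -804 + 671 = -133)
y(F) = 95/48 + F**2 + 676*F (y(F) = 2 + ((F**2 + 676*F) - 1/48) = 2 + (-1/48 + F**2 + 676*F) = 95/48 + F**2 + 676*F)
1/y(Q) = 1/(95/48 + (-133)**2 + 676*(-133)) = 1/(95/48 + 17689 - 89908) = 1/(-3466417/48) = -48/3466417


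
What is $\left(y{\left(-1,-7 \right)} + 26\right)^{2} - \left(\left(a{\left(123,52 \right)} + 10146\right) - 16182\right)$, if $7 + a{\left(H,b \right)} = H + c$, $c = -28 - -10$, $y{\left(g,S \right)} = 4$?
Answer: $6838$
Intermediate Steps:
$c = -18$ ($c = -28 + 10 = -18$)
$a{\left(H,b \right)} = -25 + H$ ($a{\left(H,b \right)} = -7 + \left(H - 18\right) = -7 + \left(-18 + H\right) = -25 + H$)
$\left(y{\left(-1,-7 \right)} + 26\right)^{2} - \left(\left(a{\left(123,52 \right)} + 10146\right) - 16182\right) = \left(4 + 26\right)^{2} - \left(\left(\left(-25 + 123\right) + 10146\right) - 16182\right) = 30^{2} - \left(\left(98 + 10146\right) - 16182\right) = 900 - \left(10244 - 16182\right) = 900 - -5938 = 900 + 5938 = 6838$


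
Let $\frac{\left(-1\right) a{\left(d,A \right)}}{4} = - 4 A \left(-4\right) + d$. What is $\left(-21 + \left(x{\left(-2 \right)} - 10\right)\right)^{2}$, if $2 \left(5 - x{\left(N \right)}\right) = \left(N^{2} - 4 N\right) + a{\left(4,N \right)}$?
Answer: $7744$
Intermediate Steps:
$a{\left(d,A \right)} = - 64 A - 4 d$ ($a{\left(d,A \right)} = - 4 \left(- 4 A \left(-4\right) + d\right) = - 4 \left(16 A + d\right) = - 4 \left(d + 16 A\right) = - 64 A - 4 d$)
$x{\left(N \right)} = 13 + 34 N - \frac{N^{2}}{2}$ ($x{\left(N \right)} = 5 - \frac{\left(N^{2} - 4 N\right) - \left(16 + 64 N\right)}{2} = 5 - \frac{-16 + N^{2} - 68 N}{2} = 5 + \left(8 + 34 N - \frac{N^{2}}{2}\right) = 13 + 34 N - \frac{N^{2}}{2}$)
$\left(-21 + \left(x{\left(-2 \right)} - 10\right)\right)^{2} = \left(-21 + \left(\left(13 + 34 \left(-2\right) - \frac{\left(-2\right)^{2}}{2}\right) - 10\right)\right)^{2} = \left(-21 - 67\right)^{2} = \left(-88\right)^{2} = 7744$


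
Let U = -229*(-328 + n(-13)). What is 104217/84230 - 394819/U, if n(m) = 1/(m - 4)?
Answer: -432246304429/107572912590 ≈ -4.0182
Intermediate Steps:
n(m) = 1/(-4 + m)
U = 1277133/17 (U = -229*(-328 + 1/(-4 - 13)) = -229*(-328 + 1/(-17)) = -229*(-328 - 1/17) = -229*(-5577/17) = 1277133/17 ≈ 75126.)
104217/84230 - 394819/U = 104217/84230 - 394819/1277133/17 = 104217*(1/84230) - 394819*17/1277133 = 104217/84230 - 6711923/1277133 = -432246304429/107572912590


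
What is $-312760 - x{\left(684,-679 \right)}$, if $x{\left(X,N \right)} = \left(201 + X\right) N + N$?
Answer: $288834$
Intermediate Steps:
$x{\left(X,N \right)} = N + N \left(201 + X\right)$ ($x{\left(X,N \right)} = N \left(201 + X\right) + N = N + N \left(201 + X\right)$)
$-312760 - x{\left(684,-679 \right)} = -312760 - - 679 \left(202 + 684\right) = -312760 - \left(-679\right) 886 = -312760 - -601594 = -312760 + 601594 = 288834$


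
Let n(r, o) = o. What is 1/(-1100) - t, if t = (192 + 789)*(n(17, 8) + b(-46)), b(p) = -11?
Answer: 3237299/1100 ≈ 2943.0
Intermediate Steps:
t = -2943 (t = (192 + 789)*(8 - 11) = 981*(-3) = -2943)
1/(-1100) - t = 1/(-1100) - 1*(-2943) = -1/1100 + 2943 = 3237299/1100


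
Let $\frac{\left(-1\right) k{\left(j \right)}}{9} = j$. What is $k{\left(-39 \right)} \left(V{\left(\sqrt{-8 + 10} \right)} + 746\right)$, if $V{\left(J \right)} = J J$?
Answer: $262548$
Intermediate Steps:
$k{\left(j \right)} = - 9 j$
$V{\left(J \right)} = J^{2}$
$k{\left(-39 \right)} \left(V{\left(\sqrt{-8 + 10} \right)} + 746\right) = \left(-9\right) \left(-39\right) \left(\left(\sqrt{-8 + 10}\right)^{2} + 746\right) = 351 \left(\left(\sqrt{2}\right)^{2} + 746\right) = 351 \left(2 + 746\right) = 351 \cdot 748 = 262548$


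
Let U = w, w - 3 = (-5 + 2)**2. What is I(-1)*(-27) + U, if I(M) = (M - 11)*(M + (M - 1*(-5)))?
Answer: 984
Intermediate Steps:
w = 12 (w = 3 + (-5 + 2)**2 = 3 + (-3)**2 = 3 + 9 = 12)
U = 12
I(M) = (-11 + M)*(5 + 2*M) (I(M) = (-11 + M)*(M + (M + 5)) = (-11 + M)*(M + (5 + M)) = (-11 + M)*(5 + 2*M))
I(-1)*(-27) + U = (-55 - 17*(-1) + 2*(-1)**2)*(-27) + 12 = (-55 + 17 + 2*1)*(-27) + 12 = (-55 + 17 + 2)*(-27) + 12 = -36*(-27) + 12 = 972 + 12 = 984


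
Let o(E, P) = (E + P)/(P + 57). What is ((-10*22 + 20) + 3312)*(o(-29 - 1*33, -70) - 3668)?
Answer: -147981824/13 ≈ -1.1383e+7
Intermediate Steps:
o(E, P) = (E + P)/(57 + P)
((-10*22 + 20) + 3312)*(o(-29 - 1*33, -70) - 3668) = ((-10*22 + 20) + 3312)*(((-29 - 1*33) - 70)/(57 - 70) - 3668) = ((-220 + 20) + 3312)*(((-29 - 33) - 70)/(-13) - 3668) = (-200 + 3312)*(-(-62 - 70)/13 - 3668) = 3112*(-1/13*(-132) - 3668) = 3112*(132/13 - 3668) = 3112*(-47552/13) = -147981824/13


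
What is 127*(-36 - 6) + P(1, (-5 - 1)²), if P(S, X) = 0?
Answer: -5334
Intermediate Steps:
127*(-36 - 6) + P(1, (-5 - 1)²) = 127*(-36 - 6) + 0 = 127*(-42) + 0 = -5334 + 0 = -5334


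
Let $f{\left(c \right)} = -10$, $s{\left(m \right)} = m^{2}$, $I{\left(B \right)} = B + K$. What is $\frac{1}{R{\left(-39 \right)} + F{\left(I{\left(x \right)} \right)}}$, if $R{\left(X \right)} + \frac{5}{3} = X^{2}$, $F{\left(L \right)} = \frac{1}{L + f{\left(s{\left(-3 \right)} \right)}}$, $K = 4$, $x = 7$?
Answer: $\frac{3}{4561} \approx 0.00065775$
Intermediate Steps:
$I{\left(B \right)} = 4 + B$ ($I{\left(B \right)} = B + 4 = 4 + B$)
$F{\left(L \right)} = \frac{1}{-10 + L}$ ($F{\left(L \right)} = \frac{1}{L - 10} = \frac{1}{-10 + L}$)
$R{\left(X \right)} = - \frac{5}{3} + X^{2}$
$\frac{1}{R{\left(-39 \right)} + F{\left(I{\left(x \right)} \right)}} = \frac{1}{\left(- \frac{5}{3} + \left(-39\right)^{2}\right) + \frac{1}{-10 + \left(4 + 7\right)}} = \frac{1}{\left(- \frac{5}{3} + 1521\right) + \frac{1}{-10 + 11}} = \frac{1}{\frac{4558}{3} + 1^{-1}} = \frac{1}{\frac{4558}{3} + 1} = \frac{1}{\frac{4561}{3}} = \frac{3}{4561}$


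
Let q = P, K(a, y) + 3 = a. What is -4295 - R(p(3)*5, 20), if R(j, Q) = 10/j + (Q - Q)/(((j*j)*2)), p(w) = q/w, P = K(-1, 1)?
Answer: -8587/2 ≈ -4293.5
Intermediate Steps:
K(a, y) = -3 + a
P = -4 (P = -3 - 1 = -4)
q = -4
p(w) = -4/w
R(j, Q) = 10/j (R(j, Q) = 10/j + 0/((j²*2)) = 10/j + 0/((2*j²)) = 10/j + 0*(1/(2*j²)) = 10/j + 0 = 10/j)
-4295 - R(p(3)*5, 20) = -4295 - 10/(-4/3*5) = -4295 - 10/(-4*⅓*5) = -4295 - 10/((-4/3*5)) = -4295 - 10/(-20/3) = -4295 - 10*(-3)/20 = -4295 - 1*(-3/2) = -4295 + 3/2 = -8587/2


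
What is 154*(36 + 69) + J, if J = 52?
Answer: 16222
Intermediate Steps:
154*(36 + 69) + J = 154*(36 + 69) + 52 = 154*105 + 52 = 16170 + 52 = 16222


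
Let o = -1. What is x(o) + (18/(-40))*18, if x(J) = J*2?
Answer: -101/10 ≈ -10.100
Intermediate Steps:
x(J) = 2*J
x(o) + (18/(-40))*18 = 2*(-1) + (18/(-40))*18 = -2 + (18*(-1/40))*18 = -2 - 9/20*18 = -2 - 81/10 = -101/10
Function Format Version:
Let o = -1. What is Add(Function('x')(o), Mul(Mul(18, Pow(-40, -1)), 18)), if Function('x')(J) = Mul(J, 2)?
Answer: Rational(-101, 10) ≈ -10.100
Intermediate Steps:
Function('x')(J) = Mul(2, J)
Add(Function('x')(o), Mul(Mul(18, Pow(-40, -1)), 18)) = Add(Mul(2, -1), Mul(Mul(18, Pow(-40, -1)), 18)) = Add(-2, Mul(Mul(18, Rational(-1, 40)), 18)) = Add(-2, Mul(Rational(-9, 20), 18)) = Add(-2, Rational(-81, 10)) = Rational(-101, 10)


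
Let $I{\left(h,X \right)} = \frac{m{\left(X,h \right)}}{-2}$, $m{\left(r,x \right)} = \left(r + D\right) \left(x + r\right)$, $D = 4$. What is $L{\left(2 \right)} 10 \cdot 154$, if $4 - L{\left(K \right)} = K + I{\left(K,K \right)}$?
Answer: $21560$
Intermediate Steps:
$m{\left(r,x \right)} = \left(4 + r\right) \left(r + x\right)$ ($m{\left(r,x \right)} = \left(r + 4\right) \left(x + r\right) = \left(4 + r\right) \left(r + x\right)$)
$I{\left(h,X \right)} = - 2 X - 2 h - \frac{X^{2}}{2} - \frac{X h}{2}$ ($I{\left(h,X \right)} = \frac{X^{2} + 4 X + 4 h + X h}{-2} = \left(X^{2} + 4 X + 4 h + X h\right) \left(- \frac{1}{2}\right) = - 2 X - 2 h - \frac{X^{2}}{2} - \frac{X h}{2}$)
$L{\left(K \right)} = 4 + K^{2} + 3 K$ ($L{\left(K \right)} = 4 - \left(K - \left(\frac{K^{2}}{2} + 4 K + \frac{K K}{2}\right)\right) = 4 - \left(K - \left(K^{2} + 4 K\right)\right) = 4 - \left(- K^{2} - 3 K\right) = 4 + \left(K^{2} + 3 K\right) = 4 + K^{2} + 3 K$)
$L{\left(2 \right)} 10 \cdot 154 = \left(4 + 2^{2} + 3 \cdot 2\right) 10 \cdot 154 = \left(4 + 4 + 6\right) 1540 = 14 \cdot 1540 = 21560$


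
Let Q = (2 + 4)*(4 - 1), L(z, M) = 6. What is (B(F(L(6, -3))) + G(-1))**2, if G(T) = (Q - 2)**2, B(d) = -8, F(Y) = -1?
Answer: 61504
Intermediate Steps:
Q = 18 (Q = 6*3 = 18)
G(T) = 256 (G(T) = (18 - 2)**2 = 16**2 = 256)
(B(F(L(6, -3))) + G(-1))**2 = (-8 + 256)**2 = 248**2 = 61504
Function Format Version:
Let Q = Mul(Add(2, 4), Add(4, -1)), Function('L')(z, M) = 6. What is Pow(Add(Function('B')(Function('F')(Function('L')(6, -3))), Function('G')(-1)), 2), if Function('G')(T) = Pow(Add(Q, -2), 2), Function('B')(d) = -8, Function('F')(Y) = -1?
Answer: 61504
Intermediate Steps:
Q = 18 (Q = Mul(6, 3) = 18)
Function('G')(T) = 256 (Function('G')(T) = Pow(Add(18, -2), 2) = Pow(16, 2) = 256)
Pow(Add(Function('B')(Function('F')(Function('L')(6, -3))), Function('G')(-1)), 2) = Pow(Add(-8, 256), 2) = Pow(248, 2) = 61504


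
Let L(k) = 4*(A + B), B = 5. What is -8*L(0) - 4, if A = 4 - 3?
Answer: -196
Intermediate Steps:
A = 1
L(k) = 24 (L(k) = 4*(1 + 5) = 4*6 = 24)
-8*L(0) - 4 = -8*24 - 4 = -192 - 4 = -196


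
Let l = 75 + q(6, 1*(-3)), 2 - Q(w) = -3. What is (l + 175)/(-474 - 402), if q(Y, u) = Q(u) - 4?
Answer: -251/876 ≈ -0.28653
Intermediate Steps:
Q(w) = 5 (Q(w) = 2 - 1*(-3) = 2 + 3 = 5)
q(Y, u) = 1 (q(Y, u) = 5 - 4 = 1)
l = 76 (l = 75 + 1 = 76)
(l + 175)/(-474 - 402) = (76 + 175)/(-474 - 402) = 251/(-876) = 251*(-1/876) = -251/876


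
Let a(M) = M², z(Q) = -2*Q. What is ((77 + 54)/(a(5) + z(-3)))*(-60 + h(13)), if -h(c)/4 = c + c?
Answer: -21484/31 ≈ -693.03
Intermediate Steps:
h(c) = -8*c (h(c) = -4*(c + c) = -8*c)
((77 + 54)/(a(5) + z(-3)))*(-60 + h(13)) = ((77 + 54)/(5² - 2*(-3)))*(-60 - 8*13) = (131/(25 + 6))*(-60 - 104) = (131/31)*(-164) = -21484/31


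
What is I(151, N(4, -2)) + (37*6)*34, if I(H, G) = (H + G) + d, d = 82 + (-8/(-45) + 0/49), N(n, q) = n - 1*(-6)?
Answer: 350603/45 ≈ 7791.2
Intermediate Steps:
N(n, q) = 6 + n (N(n, q) = n + 6 = 6 + n)
d = 3698/45 (d = 82 + (-8*(-1/45) + 0*(1/49)) = 82 + (8/45 + 0) = 82 + 8/45 = 3698/45 ≈ 82.178)
I(H, G) = 3698/45 + G + H (I(H, G) = (H + G) + 3698/45 = (G + H) + 3698/45 = 3698/45 + G + H)
I(151, N(4, -2)) + (37*6)*34 = (3698/45 + (6 + 4) + 151) + (37*6)*34 = (3698/45 + 10 + 151) + 222*34 = 10943/45 + 7548 = 350603/45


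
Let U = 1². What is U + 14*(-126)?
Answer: -1763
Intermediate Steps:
U = 1
U + 14*(-126) = 1 + 14*(-126) = 1 - 1764 = -1763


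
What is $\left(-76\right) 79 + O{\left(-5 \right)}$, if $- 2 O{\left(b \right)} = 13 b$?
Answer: $- \frac{11943}{2} \approx -5971.5$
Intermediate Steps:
$O{\left(b \right)} = - \frac{13 b}{2}$
$\left(-76\right) 79 + O{\left(-5 \right)} = \left(-76\right) 79 - - \frac{65}{2} = -6004 + \frac{65}{2} = - \frac{11943}{2}$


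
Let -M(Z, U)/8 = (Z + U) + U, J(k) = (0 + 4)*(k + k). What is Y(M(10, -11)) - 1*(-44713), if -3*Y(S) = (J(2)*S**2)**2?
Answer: -7247712599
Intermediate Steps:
J(k) = 8*k (J(k) = 4*(2*k) = 8*k)
M(Z, U) = -16*U - 8*Z (M(Z, U) = -8*((Z + U) + U) = -8*((U + Z) + U) = -8*(Z + 2*U) = -16*U - 8*Z)
Y(S) = -256*S**4/3
Y(M(10, -11)) - 1*(-44713) = -256*(-16*(-11) - 8*10)**4/3 - 1*(-44713) = -256*(176 - 80)**4/3 + 44713 = -256/3*96**4 + 44713 = -256/3*84934656 + 44713 = -7247757312 + 44713 = -7247712599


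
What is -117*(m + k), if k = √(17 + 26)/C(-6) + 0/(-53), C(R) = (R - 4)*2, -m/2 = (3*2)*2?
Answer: 2808 + 117*√43/20 ≈ 2846.4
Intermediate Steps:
m = -24 (m = -2*3*2*2 = -12*2 = -2*12 = -24)
C(R) = -8 + 2*R (C(R) = (-4 + R)*2 = -8 + 2*R)
k = -√43/20 (k = √(17 + 26)/(-8 + 2*(-6)) + 0/(-53) = √43/(-8 - 12) + 0*(-1/53) = √43/(-20) + 0 = √43*(-1/20) + 0 = -√43/20 + 0 = -√43/20 ≈ -0.32787)
-117*(m + k) = -117*(-24 - √43/20) = 2808 + 117*√43/20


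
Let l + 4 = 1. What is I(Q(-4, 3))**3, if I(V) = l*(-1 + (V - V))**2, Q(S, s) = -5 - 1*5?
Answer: -27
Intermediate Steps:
Q(S, s) = -10 (Q(S, s) = -5 - 5 = -10)
l = -3 (l = -4 + 1 = -3)
I(V) = -3 (I(V) = -3*(-1 + (V - V))**2 = -3*(-1 + 0)**2 = -3*(-1)**2 = -3*1 = -3)
I(Q(-4, 3))**3 = (-3)**3 = -27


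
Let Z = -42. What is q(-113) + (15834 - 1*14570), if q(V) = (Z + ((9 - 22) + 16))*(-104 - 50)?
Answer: 7270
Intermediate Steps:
q(V) = 6006 (q(V) = (-42 + ((9 - 22) + 16))*(-104 - 50) = (-42 + (-13 + 16))*(-154) = (-42 + 3)*(-154) = -39*(-154) = 6006)
q(-113) + (15834 - 1*14570) = 6006 + (15834 - 1*14570) = 6006 + (15834 - 14570) = 6006 + 1264 = 7270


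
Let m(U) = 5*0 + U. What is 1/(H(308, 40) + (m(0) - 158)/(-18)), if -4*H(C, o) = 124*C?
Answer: -9/85853 ≈ -0.00010483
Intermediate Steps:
m(U) = U (m(U) = 0 + U = U)
H(C, o) = -31*C
1/(H(308, 40) + (m(0) - 158)/(-18)) = 1/(-31*308 + (0 - 158)/(-18)) = 1/(-9548 - 158*(-1/18)) = 1/(-9548 + 79/9) = 1/(-85853/9) = -9/85853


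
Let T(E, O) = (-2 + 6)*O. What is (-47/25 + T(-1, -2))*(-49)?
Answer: 12103/25 ≈ 484.12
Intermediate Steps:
T(E, O) = 4*O
(-47/25 + T(-1, -2))*(-49) = (-47/25 + 4*(-2))*(-49) = (-47*1/25 - 8)*(-49) = (-47/25 - 8)*(-49) = -247/25*(-49) = 12103/25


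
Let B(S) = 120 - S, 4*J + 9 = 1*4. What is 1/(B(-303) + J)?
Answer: 4/1687 ≈ 0.0023711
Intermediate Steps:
J = -5/4 (J = -9/4 + (1*4)/4 = -9/4 + (¼)*4 = -9/4 + 1 = -5/4 ≈ -1.2500)
1/(B(-303) + J) = 1/((120 - 1*(-303)) - 5/4) = 1/((120 + 303) - 5/4) = 1/(423 - 5/4) = 1/(1687/4) = 4/1687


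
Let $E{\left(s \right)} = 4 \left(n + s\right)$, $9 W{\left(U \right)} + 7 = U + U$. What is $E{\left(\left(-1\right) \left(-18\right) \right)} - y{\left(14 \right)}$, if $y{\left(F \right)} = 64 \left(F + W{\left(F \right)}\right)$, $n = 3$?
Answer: $- \frac{2884}{3} \approx -961.33$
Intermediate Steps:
$W{\left(U \right)} = - \frac{7}{9} + \frac{2 U}{9}$ ($W{\left(U \right)} = - \frac{7}{9} + \frac{U + U}{9} = - \frac{7}{9} + \frac{2 U}{9}$)
$E{\left(s \right)} = 12 + 4 s$ ($E{\left(s \right)} = 4 \left(3 + s\right) = 12 + 4 s$)
$y{\left(F \right)} = - \frac{448}{9} + \frac{704 F}{9}$ ($y{\left(F \right)} = 64 \left(F + \left(- \frac{7}{9} + \frac{2 F}{9}\right)\right) = 64 \left(- \frac{7}{9} + \frac{11 F}{9}\right) = - \frac{448}{9} + \frac{704 F}{9}$)
$E{\left(\left(-1\right) \left(-18\right) \right)} - y{\left(14 \right)} = \left(12 + 4 \left(\left(-1\right) \left(-18\right)\right)\right) - \left(- \frac{448}{9} + \frac{704}{9} \cdot 14\right) = \left(12 + 4 \cdot 18\right) - \left(- \frac{448}{9} + \frac{9856}{9}\right) = \left(12 + 72\right) - \frac{3136}{3} = 84 - \frac{3136}{3} = - \frac{2884}{3}$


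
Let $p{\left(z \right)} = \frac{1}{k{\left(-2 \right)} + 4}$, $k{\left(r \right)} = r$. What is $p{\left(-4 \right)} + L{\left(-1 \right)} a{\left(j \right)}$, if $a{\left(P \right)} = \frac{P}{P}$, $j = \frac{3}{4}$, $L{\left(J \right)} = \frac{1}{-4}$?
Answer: $\frac{1}{4} \approx 0.25$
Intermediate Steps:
$L{\left(J \right)} = - \frac{1}{4}$
$p{\left(z \right)} = \frac{1}{2}$ ($p{\left(z \right)} = \frac{1}{-2 + 4} = \frac{1}{2}$)
$j = \frac{3}{4}$ ($j = 3 \cdot \frac{1}{4} = \frac{3}{4} \approx 0.75$)
$a{\left(P \right)} = 1$
$p{\left(-4 \right)} + L{\left(-1 \right)} a{\left(j \right)} = \frac{1}{2} - \frac{1}{4} = \frac{1}{4}$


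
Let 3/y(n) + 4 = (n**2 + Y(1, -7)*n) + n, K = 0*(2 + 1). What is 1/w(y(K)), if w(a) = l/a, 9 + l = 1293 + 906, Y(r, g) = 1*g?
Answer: -1/2920 ≈ -0.00034247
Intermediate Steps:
Y(r, g) = g
l = 2190 (l = -9 + (1293 + 906) = -9 + 2199 = 2190)
K = 0 (K = 0*3 = 0)
y(n) = 3/(-4 + n**2 - 6*n) (y(n) = 3/(-4 + ((n**2 - 7*n) + n)) = 3/(-4 + (n**2 - 6*n)) = 3/(-4 + n**2 - 6*n))
w(a) = 2190/a
1/w(y(K)) = 1/(2190/((3/(-4 + 0**2 - 6*0)))) = 1/(2190/((3/(-4 + 0 + 0)))) = 1/(2190/((3/(-4)))) = 1/(2190/((3*(-1/4)))) = 1/(2190/(-3/4)) = 1/(2190*(-4/3)) = 1/(-2920) = -1/2920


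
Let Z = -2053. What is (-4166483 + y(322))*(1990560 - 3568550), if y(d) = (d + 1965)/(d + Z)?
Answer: 11380754798236400/1731 ≈ 6.5747e+12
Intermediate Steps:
y(d) = (1965 + d)/(-2053 + d) (y(d) = (d + 1965)/(d - 2053) = (1965 + d)/(-2053 + d))
(-4166483 + y(322))*(1990560 - 3568550) = (-4166483 + (1965 + 322)/(-2053 + 322))*(1990560 - 3568550) = (-4166483 + 2287/(-1731))*(-1577990) = (-4166483 - 1/1731*2287)*(-1577990) = (-4166483 - 2287/1731)*(-1577990) = -7212184360/1731*(-1577990) = 11380754798236400/1731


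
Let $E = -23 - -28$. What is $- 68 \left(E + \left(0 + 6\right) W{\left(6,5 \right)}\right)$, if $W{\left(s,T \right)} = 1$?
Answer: $-748$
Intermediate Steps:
$E = 5$ ($E = -23 + 28 = 5$)
$- 68 \left(E + \left(0 + 6\right) W{\left(6,5 \right)}\right) = - 68 \left(5 + \left(0 + 6\right) 1\right) = - 68 \left(5 + 6 \cdot 1\right) = - 68 \left(5 + 6\right) = \left(-68\right) 11 = -748$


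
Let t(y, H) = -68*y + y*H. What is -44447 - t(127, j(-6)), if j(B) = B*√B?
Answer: -35811 + 762*I*√6 ≈ -35811.0 + 1866.5*I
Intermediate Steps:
j(B) = B^(3/2)
t(y, H) = -68*y + H*y
-44447 - t(127, j(-6)) = -44447 - 127*(-68 + (-6)^(3/2)) = -44447 - 127*(-68 - 6*I*√6) = -44447 - (-8636 - 762*I*√6) = -44447 + (8636 + 762*I*√6) = -35811 + 762*I*√6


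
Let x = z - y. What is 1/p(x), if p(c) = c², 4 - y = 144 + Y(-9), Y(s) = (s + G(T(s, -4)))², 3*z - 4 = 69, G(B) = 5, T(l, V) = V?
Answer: 9/292681 ≈ 3.0750e-5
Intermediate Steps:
z = 73/3 (z = 4/3 + (⅓)*69 = 4/3 + 23 = 73/3 ≈ 24.333)
Y(s) = (5 + s)² (Y(s) = (s + 5)² = (5 + s)²)
y = -156 (y = 4 - (144 + (5 - 9)²) = 4 - (144 + (-4)²) = 4 - (144 + 16) = 4 - 1*160 = 4 - 160 = -156)
x = 541/3 (x = 73/3 - 1*(-156) = 73/3 + 156 = 541/3 ≈ 180.33)
1/p(x) = 1/((541/3)²) = 1/(292681/9) = 9/292681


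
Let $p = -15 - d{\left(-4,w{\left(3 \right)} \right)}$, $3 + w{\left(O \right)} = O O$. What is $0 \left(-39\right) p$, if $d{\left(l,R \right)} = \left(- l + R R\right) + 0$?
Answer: $0$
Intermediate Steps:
$w{\left(O \right)} = -3 + O^{2}$ ($w{\left(O \right)} = -3 + O O = -3 + O^{2}$)
$d{\left(l,R \right)} = R^{2} - l$ ($d{\left(l,R \right)} = \left(- l + R^{2}\right) + 0 = \left(R^{2} - l\right) + 0 = R^{2} - l$)
$p = -55$ ($p = -15 - \left(\left(-3 + 3^{2}\right)^{2} - -4\right) = -15 - \left(\left(-3 + 9\right)^{2} + 4\right) = -15 - \left(6^{2} + 4\right) = -15 - \left(36 + 4\right) = -15 - 40 = -55$)
$0 \left(-39\right) p = 0 \left(-39\right) \left(-55\right) = 0 \left(-55\right) = 0$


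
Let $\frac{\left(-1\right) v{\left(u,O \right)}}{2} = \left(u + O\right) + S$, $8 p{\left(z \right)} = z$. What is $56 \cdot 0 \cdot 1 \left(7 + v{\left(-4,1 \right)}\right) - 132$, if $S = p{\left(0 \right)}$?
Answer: $-132$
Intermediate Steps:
$p{\left(z \right)} = \frac{z}{8}$
$S = 0$ ($S = \frac{1}{8} \cdot 0 = 0$)
$v{\left(u,O \right)} = - 2 O - 2 u$ ($v{\left(u,O \right)} = - 2 \left(\left(u + O\right) + 0\right) = - 2 \left(\left(O + u\right) + 0\right) = - 2 \left(O + u\right) = - 2 O - 2 u$)
$56 \cdot 0 \cdot 1 \left(7 + v{\left(-4,1 \right)}\right) - 132 = 56 \cdot 0 \cdot 1 \left(7 - -6\right) - 132 = 56 \cdot 0 \left(7 + \left(-2 + 8\right)\right) - 132 = 56 \cdot 0 \left(7 + 6\right) - 132 = 56 \cdot 0 \cdot 13 - 132 = 56 \cdot 0 - 132 = 0 - 132 = -132$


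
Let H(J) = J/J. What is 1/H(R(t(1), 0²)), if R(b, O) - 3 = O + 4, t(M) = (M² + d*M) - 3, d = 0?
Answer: 1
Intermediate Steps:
t(M) = -3 + M² (t(M) = (M² + 0*M) - 3 = (M² + 0) - 3 = M² - 3 = -3 + M²)
R(b, O) = 7 + O (R(b, O) = 3 + (O + 4) = 3 + (4 + O) = 7 + O)
H(J) = 1
1/H(R(t(1), 0²)) = 1/1 = 1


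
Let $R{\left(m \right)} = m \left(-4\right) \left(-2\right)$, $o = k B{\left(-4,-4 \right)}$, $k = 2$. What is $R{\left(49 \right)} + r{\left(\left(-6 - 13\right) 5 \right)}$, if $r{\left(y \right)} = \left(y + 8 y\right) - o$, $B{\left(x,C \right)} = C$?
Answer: $-455$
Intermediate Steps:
$o = -8$ ($o = 2 \left(-4\right) = -8$)
$R{\left(m \right)} = 8 m$ ($R{\left(m \right)} = - 4 m \left(-2\right) = 8 m$)
$r{\left(y \right)} = 8 + 9 y$ ($r{\left(y \right)} = \left(y + 8 y\right) - -8 = 9 y + 8 = 8 + 9 y$)
$R{\left(49 \right)} + r{\left(\left(-6 - 13\right) 5 \right)} = 8 \cdot 49 + \left(8 + 9 \left(-6 - 13\right) 5\right) = 392 + \left(8 + 9 \left(\left(-19\right) 5\right)\right) = 392 + \left(8 + 9 \left(-95\right)\right) = 392 + \left(8 - 855\right) = 392 - 847 = -455$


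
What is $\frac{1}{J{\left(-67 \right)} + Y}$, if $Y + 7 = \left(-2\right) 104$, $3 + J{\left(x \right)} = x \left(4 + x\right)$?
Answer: $\frac{1}{4003} \approx 0.00024981$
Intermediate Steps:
$J{\left(x \right)} = -3 + x \left(4 + x\right)$
$Y = -215$ ($Y = -7 - 208 = -215$)
$\frac{1}{J{\left(-67 \right)} + Y} = \frac{1}{\left(-3 + \left(-67\right)^{2} + 4 \left(-67\right)\right) - 215} = \frac{1}{\left(-3 + 4489 - 268\right) - 215} = \frac{1}{4218 - 215} = \frac{1}{4003}$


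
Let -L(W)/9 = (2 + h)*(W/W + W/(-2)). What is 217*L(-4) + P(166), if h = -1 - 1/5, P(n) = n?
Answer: -22606/5 ≈ -4521.2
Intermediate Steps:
h = -6/5 (h = -1 - 1*1/5 = -1 - 1/5 = -6/5 ≈ -1.2000)
L(W) = -36/5 + 18*W/5 (L(W) = -9*(2 - 6/5)*(W/W + W/(-2)) = -36*(1 + W*(-1/2))/5 = -36*(1 - W/2)/5 = -9*(4/5 - 2*W/5) = -36/5 + 18*W/5)
217*L(-4) + P(166) = 217*(-36/5 + (18/5)*(-4)) + 166 = 217*(-36/5 - 72/5) + 166 = 217*(-108/5) + 166 = -23436/5 + 166 = -22606/5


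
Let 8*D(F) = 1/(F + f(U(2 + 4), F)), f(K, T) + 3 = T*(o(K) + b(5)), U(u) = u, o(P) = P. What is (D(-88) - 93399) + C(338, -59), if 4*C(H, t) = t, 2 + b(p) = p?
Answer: -659874731/7064 ≈ -93414.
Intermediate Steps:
b(p) = -2 + p
C(H, t) = t/4
f(K, T) = -3 + T*(3 + K) (f(K, T) = -3 + T*(K + (-2 + 5)) = -3 + T*(K + 3) = -3 + T*(3 + K))
D(F) = 1/(8*(-3 + 10*F)) (D(F) = 1/(8*(F + (-3 + 3*F + (2 + 4)*F))) = 1/(8*(F + (-3 + 3*F + 6*F))) = 1/(8*(F + (-3 + 9*F))) = 1/(8*(-3 + 10*F)))
(D(-88) - 93399) + C(338, -59) = (1/(8*(-3 + 10*(-88))) - 93399) + (¼)*(-59) = (1/(8*(-3 - 880)) - 93399) - 59/4 = ((⅛)/(-883) - 93399) - 59/4 = ((⅛)*(-1/883) - 93399) - 59/4 = (-1/7064 - 93399) - 59/4 = -659770537/7064 - 59/4 = -659874731/7064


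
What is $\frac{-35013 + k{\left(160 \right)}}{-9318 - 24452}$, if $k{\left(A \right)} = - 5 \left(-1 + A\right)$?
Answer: $\frac{17904}{16885} \approx 1.0603$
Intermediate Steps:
$k{\left(A \right)} = 5 - 5 A$
$\frac{-35013 + k{\left(160 \right)}}{-9318 - 24452} = \frac{-35013 + \left(5 - 800\right)}{-9318 - 24452} = \frac{-35013 + \left(5 - 800\right)}{-33770} = \left(-35013 - 795\right) \left(- \frac{1}{33770}\right) = \left(-35808\right) \left(- \frac{1}{33770}\right) = \frac{17904}{16885}$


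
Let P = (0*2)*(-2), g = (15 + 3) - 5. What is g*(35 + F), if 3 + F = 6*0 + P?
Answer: 416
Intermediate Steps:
g = 13 (g = 18 - 5 = 13)
P = 0 (P = 0*(-2) = 0)
F = -3 (F = -3 + (6*0 + 0) = -3 + (0 + 0) = -3 + 0 = -3)
g*(35 + F) = 13*(35 - 3) = 13*32 = 416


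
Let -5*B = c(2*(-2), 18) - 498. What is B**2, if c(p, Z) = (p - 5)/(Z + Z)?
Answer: 3972049/400 ≈ 9930.1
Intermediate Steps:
c(p, Z) = (-5 + p)/(2*Z) (c(p, Z) = (-5 + p)/((2*Z)) = (-5 + p)*(1/(2*Z)) = (-5 + p)/(2*Z))
B = 1993/20 (B = -((1/2)*(-5 + 2*(-2))/18 - 498)/5 = -((1/2)*(1/18)*(-5 - 4) - 498)/5 = -((1/2)*(1/18)*(-9) - 498)/5 = -(-1/4 - 498)/5 = -1/5*(-1993/4) = 1993/20 ≈ 99.650)
B**2 = (1993/20)**2 = 3972049/400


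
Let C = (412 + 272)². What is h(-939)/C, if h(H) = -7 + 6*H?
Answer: -5641/467856 ≈ -0.012057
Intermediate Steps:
C = 467856 (C = 684² = 467856)
h(-939)/C = (-7 + 6*(-939))/467856 = (-7 - 5634)*(1/467856) = -5641*1/467856 = -5641/467856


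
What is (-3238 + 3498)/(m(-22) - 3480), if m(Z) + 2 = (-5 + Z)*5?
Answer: -260/3617 ≈ -0.071883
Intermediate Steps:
m(Z) = -27 + 5*Z (m(Z) = -2 + (-5 + Z)*5 = -2 + (-25 + 5*Z) = -27 + 5*Z)
(-3238 + 3498)/(m(-22) - 3480) = (-3238 + 3498)/((-27 + 5*(-22)) - 3480) = 260/((-27 - 110) - 3480) = 260/(-137 - 3480) = 260/(-3617) = 260*(-1/3617) = -260/3617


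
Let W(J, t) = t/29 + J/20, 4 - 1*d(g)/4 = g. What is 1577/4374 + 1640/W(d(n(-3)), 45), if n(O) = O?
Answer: 260203039/468018 ≈ 555.97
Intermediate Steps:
d(g) = 16 - 4*g
W(J, t) = J/20 + t/29 (W(J, t) = t*(1/29) + J*(1/20) = t/29 + J/20 = J/20 + t/29)
1577/4374 + 1640/W(d(n(-3)), 45) = 1577/4374 + 1640/((16 - 4*(-3))/20 + (1/29)*45) = 1577*(1/4374) + 1640/((16 + 12)/20 + 45/29) = 1577/4374 + 1640/((1/20)*28 + 45/29) = 1577/4374 + 1640/(7/5 + 45/29) = 1577/4374 + 1640/(428/145) = 1577/4374 + 1640*(145/428) = 1577/4374 + 59450/107 = 260203039/468018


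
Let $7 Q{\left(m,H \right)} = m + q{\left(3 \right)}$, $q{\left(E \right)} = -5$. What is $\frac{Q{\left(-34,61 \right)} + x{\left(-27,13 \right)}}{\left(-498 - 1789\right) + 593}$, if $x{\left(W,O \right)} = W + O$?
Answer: $\frac{137}{11858} \approx 0.011553$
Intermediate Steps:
$x{\left(W,O \right)} = O + W$
$Q{\left(m,H \right)} = - \frac{5}{7} + \frac{m}{7}$ ($Q{\left(m,H \right)} = \frac{m - 5}{7} = \frac{-5 + m}{7} = - \frac{5}{7} + \frac{m}{7}$)
$\frac{Q{\left(-34,61 \right)} + x{\left(-27,13 \right)}}{\left(-498 - 1789\right) + 593} = \frac{\left(- \frac{5}{7} + \frac{1}{7} \left(-34\right)\right) + \left(13 - 27\right)}{\left(-498 - 1789\right) + 593} = \frac{\left(- \frac{5}{7} - \frac{34}{7}\right) - 14}{\left(-498 - 1789\right) + 593} = \frac{- \frac{39}{7} - 14}{-2287 + 593} = - \frac{137}{7 \left(-1694\right)} = \left(- \frac{137}{7}\right) \left(- \frac{1}{1694}\right) = \frac{137}{11858}$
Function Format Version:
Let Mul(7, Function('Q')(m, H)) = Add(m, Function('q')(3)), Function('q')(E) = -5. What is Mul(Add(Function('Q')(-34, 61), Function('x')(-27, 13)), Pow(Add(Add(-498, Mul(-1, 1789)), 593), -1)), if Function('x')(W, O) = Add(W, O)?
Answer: Rational(137, 11858) ≈ 0.011553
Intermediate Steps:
Function('x')(W, O) = Add(O, W)
Function('Q')(m, H) = Add(Rational(-5, 7), Mul(Rational(1, 7), m)) (Function('Q')(m, H) = Mul(Rational(1, 7), Add(m, -5)) = Mul(Rational(1, 7), Add(-5, m)) = Add(Rational(-5, 7), Mul(Rational(1, 7), m)))
Mul(Add(Function('Q')(-34, 61), Function('x')(-27, 13)), Pow(Add(Add(-498, Mul(-1, 1789)), 593), -1)) = Mul(Add(Add(Rational(-5, 7), Mul(Rational(1, 7), -34)), Add(13, -27)), Pow(Add(Add(-498, Mul(-1, 1789)), 593), -1)) = Mul(Add(Add(Rational(-5, 7), Rational(-34, 7)), -14), Pow(Add(Add(-498, -1789), 593), -1)) = Mul(Add(Rational(-39, 7), -14), Pow(Add(-2287, 593), -1)) = Mul(Rational(-137, 7), Pow(-1694, -1)) = Mul(Rational(-137, 7), Rational(-1, 1694)) = Rational(137, 11858)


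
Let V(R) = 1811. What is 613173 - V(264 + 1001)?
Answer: 611362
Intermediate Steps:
613173 - V(264 + 1001) = 613173 - 1*1811 = 613173 - 1811 = 611362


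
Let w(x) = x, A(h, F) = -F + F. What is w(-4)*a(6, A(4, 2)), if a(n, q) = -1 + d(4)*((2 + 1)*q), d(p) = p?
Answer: 4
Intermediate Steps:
A(h, F) = 0
a(n, q) = -1 + 12*q (a(n, q) = -1 + 4*((2 + 1)*q) = -1 + 4*(3*q) = -1 + 12*q)
w(-4)*a(6, A(4, 2)) = -4*(-1 + 12*0) = -4*(-1 + 0) = -4*(-1) = 4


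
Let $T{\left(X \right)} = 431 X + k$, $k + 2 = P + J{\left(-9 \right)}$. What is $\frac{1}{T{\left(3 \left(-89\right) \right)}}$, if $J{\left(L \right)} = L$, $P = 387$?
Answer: $- \frac{1}{114701} \approx -8.7183 \cdot 10^{-6}$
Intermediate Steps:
$k = 376$ ($k = -2 + \left(387 - 9\right) = -2 + 378 = 376$)
$T{\left(X \right)} = 376 + 431 X$ ($T{\left(X \right)} = 431 X + 376 = 376 + 431 X$)
$\frac{1}{T{\left(3 \left(-89\right) \right)}} = \frac{1}{376 + 431 \cdot 3 \left(-89\right)} = \frac{1}{376 + 431 \left(-267\right)} = \frac{1}{376 - 115077} = \frac{1}{-114701} = - \frac{1}{114701}$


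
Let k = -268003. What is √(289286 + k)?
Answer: √21283 ≈ 145.89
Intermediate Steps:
√(289286 + k) = √(289286 - 268003) = √21283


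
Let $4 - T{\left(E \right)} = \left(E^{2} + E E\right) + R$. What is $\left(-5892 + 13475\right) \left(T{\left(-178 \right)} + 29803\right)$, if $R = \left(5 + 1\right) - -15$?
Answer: $-254652306$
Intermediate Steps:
$R = 21$ ($R = 6 + 15 = 21$)
$T{\left(E \right)} = -17 - 2 E^{2}$ ($T{\left(E \right)} = 4 - \left(\left(E^{2} + E E\right) + 21\right) = 4 - \left(\left(E^{2} + E^{2}\right) + 21\right) = 4 - \left(2 E^{2} + 21\right) = 4 - \left(21 + 2 E^{2}\right) = -17 - 2 E^{2}$)
$\left(-5892 + 13475\right) \left(T{\left(-178 \right)} + 29803\right) = \left(-5892 + 13475\right) \left(\left(-17 - 2 \left(-178\right)^{2}\right) + 29803\right) = 7583 \left(\left(-17 - 63368\right) + 29803\right) = 7583 \left(-63385 + 29803\right) = 7583 \left(-33582\right) = -254652306$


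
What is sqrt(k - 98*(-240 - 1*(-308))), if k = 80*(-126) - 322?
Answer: I*sqrt(17066) ≈ 130.64*I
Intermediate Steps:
k = -10402 (k = -10080 - 322 = -10402)
sqrt(k - 98*(-240 - 1*(-308))) = sqrt(-10402 - 98*(-240 - 1*(-308))) = sqrt(-10402 - 98*(-240 + 308)) = sqrt(-10402 - 98*68) = sqrt(-10402 - 6664) = sqrt(-17066) = I*sqrt(17066)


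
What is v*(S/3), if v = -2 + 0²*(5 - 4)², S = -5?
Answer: 10/3 ≈ 3.3333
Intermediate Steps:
v = -2 (v = -2 + 0*1² = -2 + 0*1 = -2 + 0 = -2)
v*(S/3) = -(-10)/3 = -2*(-5/3) = 10/3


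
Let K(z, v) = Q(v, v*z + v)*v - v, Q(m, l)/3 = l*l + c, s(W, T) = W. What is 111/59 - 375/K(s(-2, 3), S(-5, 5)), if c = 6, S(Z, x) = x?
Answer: 5787/5428 ≈ 1.0661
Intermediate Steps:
Q(m, l) = 18 + 3*l² (Q(m, l) = 3*(l*l + 6) = 3*(l² + 6) = 3*(6 + l²) = 18 + 3*l²)
K(z, v) = -v + v*(18 + 3*(v + v*z)²) (K(z, v) = (18 + 3*(v*z + v)²)*v - v = (18 + 3*(v + v*z)²)*v - v = v*(18 + 3*(v + v*z)²) - v = -v + v*(18 + 3*(v + v*z)²))
111/59 - 375/K(s(-2, 3), S(-5, 5)) = 111/59 - 375*1/(5*(17 + 3*5²*(1 - 2)²)) = 111*(1/59) - 375*1/(5*(17 + 3*25*(-1)²)) = 111/59 - 375*1/(5*(17 + 3*25*1)) = 111/59 - 375*1/(5*(17 + 75)) = 111/59 - 375/(5*92) = 111/59 - 375/460 = 111/59 - 375*1/460 = 111/59 - 75/92 = 5787/5428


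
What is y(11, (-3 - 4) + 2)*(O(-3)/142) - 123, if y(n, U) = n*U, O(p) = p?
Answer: -17301/142 ≈ -121.84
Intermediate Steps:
y(n, U) = U*n
y(11, (-3 - 4) + 2)*(O(-3)/142) - 123 = (((-3 - 4) + 2)*11)*(-3/142) - 123 = ((-7 + 2)*11)*(-3*1/142) - 123 = -5*11*(-3/142) - 123 = -55*(-3/142) - 123 = 165/142 - 123 = -17301/142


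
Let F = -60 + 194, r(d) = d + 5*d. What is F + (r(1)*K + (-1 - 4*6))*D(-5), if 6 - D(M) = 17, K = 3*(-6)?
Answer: 1597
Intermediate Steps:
K = -18
r(d) = 6*d
D(M) = -11 (D(M) = 6 - 1*17 = 6 - 17 = -11)
F = 134
F + (r(1)*K + (-1 - 4*6))*D(-5) = 134 + ((6*1)*(-18) + (-1 - 4*6))*(-11) = 134 + (6*(-18) + (-1 - 24))*(-11) = 134 + (-108 - 25)*(-11) = 134 - 133*(-11) = 134 + 1463 = 1597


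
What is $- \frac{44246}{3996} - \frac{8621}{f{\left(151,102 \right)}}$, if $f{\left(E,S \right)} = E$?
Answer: $- \frac{20565331}{301698} \approx -68.165$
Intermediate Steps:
$- \frac{44246}{3996} - \frac{8621}{f{\left(151,102 \right)}} = - \frac{44246}{3996} - \frac{8621}{151} = \left(-44246\right) \frac{1}{3996} - \frac{8621}{151} = - \frac{22123}{1998} - \frac{8621}{151} = - \frac{20565331}{301698}$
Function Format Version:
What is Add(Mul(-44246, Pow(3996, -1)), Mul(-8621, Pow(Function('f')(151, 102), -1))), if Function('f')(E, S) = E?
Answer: Rational(-20565331, 301698) ≈ -68.165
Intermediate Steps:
Add(Mul(-44246, Pow(3996, -1)), Mul(-8621, Pow(Function('f')(151, 102), -1))) = Add(Mul(-44246, Pow(3996, -1)), Mul(-8621, Pow(151, -1))) = Add(Mul(-44246, Rational(1, 3996)), Mul(-8621, Rational(1, 151))) = Add(Rational(-22123, 1998), Rational(-8621, 151)) = Rational(-20565331, 301698)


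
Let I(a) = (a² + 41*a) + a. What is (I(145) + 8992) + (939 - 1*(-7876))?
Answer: 44922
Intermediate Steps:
I(a) = a² + 42*a
(I(145) + 8992) + (939 - 1*(-7876)) = (145*(42 + 145) + 8992) + (939 - 1*(-7876)) = (145*187 + 8992) + (939 + 7876) = (27115 + 8992) + 8815 = 36107 + 8815 = 44922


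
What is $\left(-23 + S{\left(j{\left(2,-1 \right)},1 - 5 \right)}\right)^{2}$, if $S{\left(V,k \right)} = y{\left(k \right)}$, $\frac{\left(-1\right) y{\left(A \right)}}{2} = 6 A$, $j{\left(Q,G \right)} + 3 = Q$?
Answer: $625$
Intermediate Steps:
$j{\left(Q,G \right)} = -3 + Q$
$y{\left(A \right)} = - 12 A$ ($y{\left(A \right)} = - 2 \cdot 6 A = - 12 A$)
$S{\left(V,k \right)} = - 12 k$
$\left(-23 + S{\left(j{\left(2,-1 \right)},1 - 5 \right)}\right)^{2} = \left(-23 - 12 \left(1 - 5\right)\right)^{2} = \left(-23 - -48\right)^{2} = \left(-23 + 48\right)^{2} = 25^{2} = 625$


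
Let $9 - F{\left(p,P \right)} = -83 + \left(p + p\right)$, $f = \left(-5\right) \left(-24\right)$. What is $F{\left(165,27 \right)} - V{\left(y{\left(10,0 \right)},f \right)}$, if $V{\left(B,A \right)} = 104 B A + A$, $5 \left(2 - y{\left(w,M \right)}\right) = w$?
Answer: $-358$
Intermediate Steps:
$y{\left(w,M \right)} = 2 - \frac{w}{5}$
$f = 120$
$F{\left(p,P \right)} = 92 - 2 p$ ($F{\left(p,P \right)} = 9 - \left(-83 + \left(p + p\right)\right) = 9 - \left(-83 + 2 p\right) = 92 - 2 p$)
$V{\left(B,A \right)} = A + 104 A B$ ($V{\left(B,A \right)} = 104 A B + A = A + 104 A B$)
$F{\left(165,27 \right)} - V{\left(y{\left(10,0 \right)},f \right)} = \left(92 - 330\right) - 120 \left(1 + 104 \left(2 - 2\right)\right) = -238 - 120 \left(1 + 104 \cdot 0\right) = -238 - 120 \left(1 + 0\right) = -238 - 120 \cdot 1 = -238 - 120 = -358$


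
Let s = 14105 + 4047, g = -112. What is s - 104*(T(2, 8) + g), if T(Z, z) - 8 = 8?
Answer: 28136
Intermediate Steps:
s = 18152
T(Z, z) = 16 (T(Z, z) = 8 + 8 = 16)
s - 104*(T(2, 8) + g) = 18152 - 104*(16 - 112) = 18152 - 104*(-96) = 18152 + 9984 = 28136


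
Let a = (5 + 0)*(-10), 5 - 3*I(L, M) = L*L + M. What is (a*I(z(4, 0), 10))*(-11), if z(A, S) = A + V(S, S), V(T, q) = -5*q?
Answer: -3850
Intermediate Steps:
z(A, S) = A - 5*S
I(L, M) = 5/3 - M/3 - L**2/3 (I(L, M) = 5/3 - (L*L + M)/3 = 5/3 - (L**2 + M)/3 = 5/3 - (M + L**2)/3 = 5/3 + (-M/3 - L**2/3) = 5/3 - M/3 - L**2/3)
a = -50 (a = 5*(-10) = -50)
(a*I(z(4, 0), 10))*(-11) = -50*(5/3 - 1/3*10 - (4 - 5*0)**2/3)*(-11) = -50*(5/3 - 10/3 - (4 + 0)**2/3)*(-11) = -50*(5/3 - 10/3 - 1/3*4**2)*(-11) = -50*(5/3 - 10/3 - 1/3*16)*(-11) = -50*(5/3 - 10/3 - 16/3)*(-11) = -50*(-7)*(-11) = 350*(-11) = -3850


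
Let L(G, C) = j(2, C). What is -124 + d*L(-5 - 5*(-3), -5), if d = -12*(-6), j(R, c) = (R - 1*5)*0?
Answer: -124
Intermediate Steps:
j(R, c) = 0 (j(R, c) = (R - 5)*0 = (-5 + R)*0 = 0)
L(G, C) = 0
d = 72
-124 + d*L(-5 - 5*(-3), -5) = -124 + 72*0 = -124 + 0 = -124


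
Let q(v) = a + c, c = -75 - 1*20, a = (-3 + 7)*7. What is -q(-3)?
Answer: 67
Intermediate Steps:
a = 28 (a = 4*7 = 28)
c = -95 (c = -75 - 20 = -95)
q(v) = -67 (q(v) = 28 - 95 = -67)
-q(-3) = -1*(-67) = 67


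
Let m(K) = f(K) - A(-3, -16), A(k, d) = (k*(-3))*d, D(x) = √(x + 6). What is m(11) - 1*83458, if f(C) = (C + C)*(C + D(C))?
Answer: -83072 + 22*√17 ≈ -82981.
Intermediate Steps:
D(x) = √(6 + x)
A(k, d) = -3*d*k (A(k, d) = (-3*k)*d = -3*d*k)
f(C) = 2*C*(C + √(6 + C)) (f(C) = (C + C)*(C + √(6 + C)) = (2*C)*(C + √(6 + C)) = 2*C*(C + √(6 + C)))
m(K) = 144 + 2*K*(K + √(6 + K)) (m(K) = 2*K*(K + √(6 + K)) - (-3)*(-16)*(-3) = 2*K*(K + √(6 + K)) - 1*(-144) = 2*K*(K + √(6 + K)) + 144 = 144 + 2*K*(K + √(6 + K)))
m(11) - 1*83458 = (144 + 2*11*(11 + √(6 + 11))) - 1*83458 = (144 + 2*11*(11 + √17)) - 83458 = (144 + (242 + 22*√17)) - 83458 = (386 + 22*√17) - 83458 = -83072 + 22*√17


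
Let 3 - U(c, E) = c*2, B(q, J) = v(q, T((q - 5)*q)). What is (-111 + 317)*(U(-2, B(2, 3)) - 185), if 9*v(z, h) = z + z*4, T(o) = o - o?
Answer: -36668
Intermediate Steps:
T(o) = 0
v(z, h) = 5*z/9 (v(z, h) = (z + z*4)/9 = (z + 4*z)/9 = (5*z)/9 = 5*z/9)
B(q, J) = 5*q/9
U(c, E) = 3 - 2*c (U(c, E) = 3 - c*2 = 3 - 2*c)
(-111 + 317)*(U(-2, B(2, 3)) - 185) = (-111 + 317)*((3 - 2*(-2)) - 185) = 206*((3 + 4) - 185) = 206*(7 - 185) = 206*(-178) = -36668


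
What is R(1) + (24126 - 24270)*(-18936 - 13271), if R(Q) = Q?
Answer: 4637809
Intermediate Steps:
R(1) + (24126 - 24270)*(-18936 - 13271) = 1 + (24126 - 24270)*(-18936 - 13271) = 1 - 144*(-32207) = 1 + 4637808 = 4637809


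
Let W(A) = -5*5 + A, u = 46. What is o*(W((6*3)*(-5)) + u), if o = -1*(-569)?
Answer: -39261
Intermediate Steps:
W(A) = -25 + A
o = 569
o*(W((6*3)*(-5)) + u) = 569*((-25 + (6*3)*(-5)) + 46) = 569*((-25 + 18*(-5)) + 46) = 569*((-25 - 90) + 46) = 569*(-115 + 46) = 569*(-69) = -39261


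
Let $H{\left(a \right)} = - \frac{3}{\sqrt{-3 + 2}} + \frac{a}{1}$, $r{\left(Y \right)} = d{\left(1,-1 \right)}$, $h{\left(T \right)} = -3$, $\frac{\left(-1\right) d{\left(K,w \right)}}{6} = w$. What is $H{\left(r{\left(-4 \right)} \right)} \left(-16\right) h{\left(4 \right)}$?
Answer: $288 + 144 i \approx 288.0 + 144.0 i$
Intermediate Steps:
$d{\left(K,w \right)} = - 6 w$
$r{\left(Y \right)} = 6$ ($r{\left(Y \right)} = \left(-6\right) \left(-1\right) = 6$)
$H{\left(a \right)} = a + 3 i$ ($H{\left(a \right)} = - \frac{3}{\sqrt{-1}} + a 1 = - \frac{3}{i} + a = - 3 \left(- i\right) + a = 3 i + a = a + 3 i$)
$H{\left(r{\left(-4 \right)} \right)} \left(-16\right) h{\left(4 \right)} = \left(6 + 3 i\right) \left(-16\right) \left(-3\right) = \left(-96 - 48 i\right) \left(-3\right) = 288 + 144 i$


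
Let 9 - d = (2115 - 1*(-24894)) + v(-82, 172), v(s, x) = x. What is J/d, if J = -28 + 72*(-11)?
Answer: 205/6793 ≈ 0.030178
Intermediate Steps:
J = -820 (J = -28 - 792 = -820)
d = -27172 (d = 9 - ((2115 - 1*(-24894)) + 172) = 9 - ((2115 + 24894) + 172) = 9 - (27009 + 172) = 9 - 1*27181 = 9 - 27181 = -27172)
J/d = -820/(-27172) = -820*(-1/27172) = 205/6793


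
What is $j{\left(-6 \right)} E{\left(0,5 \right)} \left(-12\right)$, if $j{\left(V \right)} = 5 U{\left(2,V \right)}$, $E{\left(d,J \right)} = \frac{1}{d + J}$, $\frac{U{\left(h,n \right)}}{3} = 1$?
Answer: $-36$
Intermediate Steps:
$U{\left(h,n \right)} = 3$ ($U{\left(h,n \right)} = 3 \cdot 1 = 3$)
$E{\left(d,J \right)} = \frac{1}{J + d}$
$j{\left(V \right)} = 15$ ($j{\left(V \right)} = 5 \cdot 3 = 15$)
$j{\left(-6 \right)} E{\left(0,5 \right)} \left(-12\right) = \frac{15}{5 + 0} \left(-12\right) = \frac{15}{5} \left(-12\right) = 15 \cdot \frac{1}{5} \left(-12\right) = 3 \left(-12\right) = -36$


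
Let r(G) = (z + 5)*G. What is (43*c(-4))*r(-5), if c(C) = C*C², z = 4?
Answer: 123840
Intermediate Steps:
c(C) = C³
r(G) = 9*G (r(G) = (4 + 5)*G = 9*G)
(43*c(-4))*r(-5) = (43*(-4)³)*(9*(-5)) = (43*(-64))*(-45) = -2752*(-45) = 123840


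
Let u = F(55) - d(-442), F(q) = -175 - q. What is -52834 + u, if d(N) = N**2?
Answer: -248428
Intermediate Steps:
u = -195594 (u = (-175 - 1*55) - 1*(-442)**2 = (-175 - 55) - 1*195364 = -230 - 195364 = -195594)
-52834 + u = -52834 - 195594 = -248428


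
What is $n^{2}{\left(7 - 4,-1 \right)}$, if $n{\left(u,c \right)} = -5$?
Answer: $25$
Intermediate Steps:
$n^{2}{\left(7 - 4,-1 \right)} = \left(-5\right)^{2} = 25$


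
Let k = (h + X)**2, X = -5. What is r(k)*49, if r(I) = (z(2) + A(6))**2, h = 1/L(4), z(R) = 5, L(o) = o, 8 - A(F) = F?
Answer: 2401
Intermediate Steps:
A(F) = 8 - F
h = 1/4 ≈ 0.25000
k = 361/16 (k = (1/4 - 5)**2 = (-19/4)**2 = 361/16 ≈ 22.563)
r(I) = 49 (r(I) = (5 + (8 - 1*6))**2 = (5 + (8 - 6))**2 = (5 + 2)**2 = 7**2 = 49)
r(k)*49 = 49*49 = 2401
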